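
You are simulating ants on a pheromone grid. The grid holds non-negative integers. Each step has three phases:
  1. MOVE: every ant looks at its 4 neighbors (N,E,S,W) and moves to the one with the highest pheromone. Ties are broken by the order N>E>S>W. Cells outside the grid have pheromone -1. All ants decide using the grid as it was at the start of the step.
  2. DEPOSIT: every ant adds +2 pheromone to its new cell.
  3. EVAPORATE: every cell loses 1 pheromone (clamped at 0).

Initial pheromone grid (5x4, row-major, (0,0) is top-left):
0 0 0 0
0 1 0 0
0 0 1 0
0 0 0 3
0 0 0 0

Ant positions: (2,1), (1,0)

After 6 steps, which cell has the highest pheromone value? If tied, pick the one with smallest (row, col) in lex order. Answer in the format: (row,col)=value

Step 1: ant0:(2,1)->N->(1,1) | ant1:(1,0)->E->(1,1)
  grid max=4 at (1,1)
Step 2: ant0:(1,1)->N->(0,1) | ant1:(1,1)->N->(0,1)
  grid max=3 at (0,1)
Step 3: ant0:(0,1)->S->(1,1) | ant1:(0,1)->S->(1,1)
  grid max=6 at (1,1)
Step 4: ant0:(1,1)->N->(0,1) | ant1:(1,1)->N->(0,1)
  grid max=5 at (0,1)
Step 5: ant0:(0,1)->S->(1,1) | ant1:(0,1)->S->(1,1)
  grid max=8 at (1,1)
Step 6: ant0:(1,1)->N->(0,1) | ant1:(1,1)->N->(0,1)
  grid max=7 at (0,1)
Final grid:
  0 7 0 0
  0 7 0 0
  0 0 0 0
  0 0 0 0
  0 0 0 0
Max pheromone 7 at (0,1)

Answer: (0,1)=7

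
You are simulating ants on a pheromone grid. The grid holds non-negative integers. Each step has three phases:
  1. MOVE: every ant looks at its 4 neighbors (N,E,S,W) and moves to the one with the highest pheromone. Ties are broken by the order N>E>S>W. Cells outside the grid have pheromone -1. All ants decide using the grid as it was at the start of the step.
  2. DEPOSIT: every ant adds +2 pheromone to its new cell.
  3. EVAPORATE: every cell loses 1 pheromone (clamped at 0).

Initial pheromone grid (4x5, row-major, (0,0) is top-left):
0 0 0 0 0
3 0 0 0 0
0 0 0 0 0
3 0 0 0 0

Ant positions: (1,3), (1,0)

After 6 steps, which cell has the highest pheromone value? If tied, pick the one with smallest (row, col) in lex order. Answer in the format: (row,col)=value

Answer: (1,0)=3

Derivation:
Step 1: ant0:(1,3)->N->(0,3) | ant1:(1,0)->N->(0,0)
  grid max=2 at (1,0)
Step 2: ant0:(0,3)->E->(0,4) | ant1:(0,0)->S->(1,0)
  grid max=3 at (1,0)
Step 3: ant0:(0,4)->S->(1,4) | ant1:(1,0)->N->(0,0)
  grid max=2 at (1,0)
Step 4: ant0:(1,4)->N->(0,4) | ant1:(0,0)->S->(1,0)
  grid max=3 at (1,0)
Step 5: ant0:(0,4)->S->(1,4) | ant1:(1,0)->N->(0,0)
  grid max=2 at (1,0)
Step 6: ant0:(1,4)->N->(0,4) | ant1:(0,0)->S->(1,0)
  grid max=3 at (1,0)
Final grid:
  0 0 0 0 1
  3 0 0 0 0
  0 0 0 0 0
  0 0 0 0 0
Max pheromone 3 at (1,0)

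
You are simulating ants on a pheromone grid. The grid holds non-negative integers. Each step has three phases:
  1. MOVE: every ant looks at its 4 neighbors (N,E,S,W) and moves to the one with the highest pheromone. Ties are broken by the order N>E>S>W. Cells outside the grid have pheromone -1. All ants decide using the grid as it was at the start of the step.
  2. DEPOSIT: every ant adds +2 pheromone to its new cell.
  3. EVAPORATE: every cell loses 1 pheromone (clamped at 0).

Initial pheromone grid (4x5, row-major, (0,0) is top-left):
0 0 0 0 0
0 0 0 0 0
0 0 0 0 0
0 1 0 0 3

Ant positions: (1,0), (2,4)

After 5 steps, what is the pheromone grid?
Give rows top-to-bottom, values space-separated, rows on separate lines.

After step 1: ants at (0,0),(3,4)
  1 0 0 0 0
  0 0 0 0 0
  0 0 0 0 0
  0 0 0 0 4
After step 2: ants at (0,1),(2,4)
  0 1 0 0 0
  0 0 0 0 0
  0 0 0 0 1
  0 0 0 0 3
After step 3: ants at (0,2),(3,4)
  0 0 1 0 0
  0 0 0 0 0
  0 0 0 0 0
  0 0 0 0 4
After step 4: ants at (0,3),(2,4)
  0 0 0 1 0
  0 0 0 0 0
  0 0 0 0 1
  0 0 0 0 3
After step 5: ants at (0,4),(3,4)
  0 0 0 0 1
  0 0 0 0 0
  0 0 0 0 0
  0 0 0 0 4

0 0 0 0 1
0 0 0 0 0
0 0 0 0 0
0 0 0 0 4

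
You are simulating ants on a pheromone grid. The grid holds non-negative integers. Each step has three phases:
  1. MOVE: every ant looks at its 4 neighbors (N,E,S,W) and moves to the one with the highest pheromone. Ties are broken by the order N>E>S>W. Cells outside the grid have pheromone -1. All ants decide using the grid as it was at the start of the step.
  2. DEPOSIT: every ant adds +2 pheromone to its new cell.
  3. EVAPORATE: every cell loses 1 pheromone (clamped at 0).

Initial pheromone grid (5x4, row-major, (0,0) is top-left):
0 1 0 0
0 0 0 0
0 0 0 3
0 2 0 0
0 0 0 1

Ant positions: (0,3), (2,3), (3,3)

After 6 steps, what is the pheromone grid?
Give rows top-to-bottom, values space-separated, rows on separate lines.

After step 1: ants at (1,3),(1,3),(2,3)
  0 0 0 0
  0 0 0 3
  0 0 0 4
  0 1 0 0
  0 0 0 0
After step 2: ants at (2,3),(2,3),(1,3)
  0 0 0 0
  0 0 0 4
  0 0 0 7
  0 0 0 0
  0 0 0 0
After step 3: ants at (1,3),(1,3),(2,3)
  0 0 0 0
  0 0 0 7
  0 0 0 8
  0 0 0 0
  0 0 0 0
After step 4: ants at (2,3),(2,3),(1,3)
  0 0 0 0
  0 0 0 8
  0 0 0 11
  0 0 0 0
  0 0 0 0
After step 5: ants at (1,3),(1,3),(2,3)
  0 0 0 0
  0 0 0 11
  0 0 0 12
  0 0 0 0
  0 0 0 0
After step 6: ants at (2,3),(2,3),(1,3)
  0 0 0 0
  0 0 0 12
  0 0 0 15
  0 0 0 0
  0 0 0 0

0 0 0 0
0 0 0 12
0 0 0 15
0 0 0 0
0 0 0 0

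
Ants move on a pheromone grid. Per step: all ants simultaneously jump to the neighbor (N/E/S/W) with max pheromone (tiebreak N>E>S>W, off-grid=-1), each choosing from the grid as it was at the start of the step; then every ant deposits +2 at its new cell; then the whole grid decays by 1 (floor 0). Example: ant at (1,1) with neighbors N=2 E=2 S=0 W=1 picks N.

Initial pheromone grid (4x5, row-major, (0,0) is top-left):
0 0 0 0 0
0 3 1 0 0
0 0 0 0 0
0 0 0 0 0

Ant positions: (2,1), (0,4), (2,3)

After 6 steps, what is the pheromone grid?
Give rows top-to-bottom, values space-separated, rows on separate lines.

After step 1: ants at (1,1),(1,4),(1,3)
  0 0 0 0 0
  0 4 0 1 1
  0 0 0 0 0
  0 0 0 0 0
After step 2: ants at (0,1),(1,3),(1,4)
  0 1 0 0 0
  0 3 0 2 2
  0 0 0 0 0
  0 0 0 0 0
After step 3: ants at (1,1),(1,4),(1,3)
  0 0 0 0 0
  0 4 0 3 3
  0 0 0 0 0
  0 0 0 0 0
After step 4: ants at (0,1),(1,3),(1,4)
  0 1 0 0 0
  0 3 0 4 4
  0 0 0 0 0
  0 0 0 0 0
After step 5: ants at (1,1),(1,4),(1,3)
  0 0 0 0 0
  0 4 0 5 5
  0 0 0 0 0
  0 0 0 0 0
After step 6: ants at (0,1),(1,3),(1,4)
  0 1 0 0 0
  0 3 0 6 6
  0 0 0 0 0
  0 0 0 0 0

0 1 0 0 0
0 3 0 6 6
0 0 0 0 0
0 0 0 0 0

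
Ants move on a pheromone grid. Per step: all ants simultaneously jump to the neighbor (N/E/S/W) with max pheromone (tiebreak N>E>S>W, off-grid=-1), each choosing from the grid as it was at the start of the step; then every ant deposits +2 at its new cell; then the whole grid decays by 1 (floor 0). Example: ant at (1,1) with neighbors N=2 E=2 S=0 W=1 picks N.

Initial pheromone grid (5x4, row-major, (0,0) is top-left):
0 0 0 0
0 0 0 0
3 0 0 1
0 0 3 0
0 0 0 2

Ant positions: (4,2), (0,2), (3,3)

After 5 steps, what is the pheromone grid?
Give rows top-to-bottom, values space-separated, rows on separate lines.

After step 1: ants at (3,2),(0,3),(3,2)
  0 0 0 1
  0 0 0 0
  2 0 0 0
  0 0 6 0
  0 0 0 1
After step 2: ants at (2,2),(1,3),(2,2)
  0 0 0 0
  0 0 0 1
  1 0 3 0
  0 0 5 0
  0 0 0 0
After step 3: ants at (3,2),(0,3),(3,2)
  0 0 0 1
  0 0 0 0
  0 0 2 0
  0 0 8 0
  0 0 0 0
After step 4: ants at (2,2),(1,3),(2,2)
  0 0 0 0
  0 0 0 1
  0 0 5 0
  0 0 7 0
  0 0 0 0
After step 5: ants at (3,2),(0,3),(3,2)
  0 0 0 1
  0 0 0 0
  0 0 4 0
  0 0 10 0
  0 0 0 0

0 0 0 1
0 0 0 0
0 0 4 0
0 0 10 0
0 0 0 0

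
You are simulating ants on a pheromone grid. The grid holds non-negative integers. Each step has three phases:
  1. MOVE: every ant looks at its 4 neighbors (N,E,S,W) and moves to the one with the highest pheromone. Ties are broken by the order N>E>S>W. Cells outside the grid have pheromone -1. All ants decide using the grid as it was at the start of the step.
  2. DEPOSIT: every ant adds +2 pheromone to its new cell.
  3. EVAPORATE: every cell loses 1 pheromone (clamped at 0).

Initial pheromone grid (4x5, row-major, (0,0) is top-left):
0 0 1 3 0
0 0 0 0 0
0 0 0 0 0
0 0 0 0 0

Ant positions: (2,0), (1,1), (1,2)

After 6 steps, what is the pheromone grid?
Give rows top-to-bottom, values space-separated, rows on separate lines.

After step 1: ants at (1,0),(0,1),(0,2)
  0 1 2 2 0
  1 0 0 0 0
  0 0 0 0 0
  0 0 0 0 0
After step 2: ants at (0,0),(0,2),(0,3)
  1 0 3 3 0
  0 0 0 0 0
  0 0 0 0 0
  0 0 0 0 0
After step 3: ants at (0,1),(0,3),(0,2)
  0 1 4 4 0
  0 0 0 0 0
  0 0 0 0 0
  0 0 0 0 0
After step 4: ants at (0,2),(0,2),(0,3)
  0 0 7 5 0
  0 0 0 0 0
  0 0 0 0 0
  0 0 0 0 0
After step 5: ants at (0,3),(0,3),(0,2)
  0 0 8 8 0
  0 0 0 0 0
  0 0 0 0 0
  0 0 0 0 0
After step 6: ants at (0,2),(0,2),(0,3)
  0 0 11 9 0
  0 0 0 0 0
  0 0 0 0 0
  0 0 0 0 0

0 0 11 9 0
0 0 0 0 0
0 0 0 0 0
0 0 0 0 0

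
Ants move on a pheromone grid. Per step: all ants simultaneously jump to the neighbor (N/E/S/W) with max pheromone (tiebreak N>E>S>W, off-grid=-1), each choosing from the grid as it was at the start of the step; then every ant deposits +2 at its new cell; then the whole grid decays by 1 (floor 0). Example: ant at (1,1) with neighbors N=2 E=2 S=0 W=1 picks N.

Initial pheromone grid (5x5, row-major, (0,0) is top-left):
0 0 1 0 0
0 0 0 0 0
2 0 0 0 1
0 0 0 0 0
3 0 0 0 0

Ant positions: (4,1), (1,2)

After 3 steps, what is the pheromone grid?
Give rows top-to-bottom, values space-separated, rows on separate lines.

After step 1: ants at (4,0),(0,2)
  0 0 2 0 0
  0 0 0 0 0
  1 0 0 0 0
  0 0 0 0 0
  4 0 0 0 0
After step 2: ants at (3,0),(0,3)
  0 0 1 1 0
  0 0 0 0 0
  0 0 0 0 0
  1 0 0 0 0
  3 0 0 0 0
After step 3: ants at (4,0),(0,2)
  0 0 2 0 0
  0 0 0 0 0
  0 0 0 0 0
  0 0 0 0 0
  4 0 0 0 0

0 0 2 0 0
0 0 0 0 0
0 0 0 0 0
0 0 0 0 0
4 0 0 0 0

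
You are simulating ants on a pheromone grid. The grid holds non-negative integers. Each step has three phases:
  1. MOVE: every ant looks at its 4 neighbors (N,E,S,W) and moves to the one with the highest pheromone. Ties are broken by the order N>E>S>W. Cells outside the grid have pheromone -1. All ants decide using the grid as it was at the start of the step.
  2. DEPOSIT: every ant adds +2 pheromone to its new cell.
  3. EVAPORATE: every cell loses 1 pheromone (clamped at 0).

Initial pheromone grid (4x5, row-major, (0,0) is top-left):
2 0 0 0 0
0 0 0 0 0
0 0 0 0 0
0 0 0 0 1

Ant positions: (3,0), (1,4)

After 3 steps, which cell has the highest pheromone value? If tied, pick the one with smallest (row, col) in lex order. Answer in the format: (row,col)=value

Step 1: ant0:(3,0)->N->(2,0) | ant1:(1,4)->N->(0,4)
  grid max=1 at (0,0)
Step 2: ant0:(2,0)->N->(1,0) | ant1:(0,4)->S->(1,4)
  grid max=1 at (1,0)
Step 3: ant0:(1,0)->N->(0,0) | ant1:(1,4)->N->(0,4)
  grid max=1 at (0,0)
Final grid:
  1 0 0 0 1
  0 0 0 0 0
  0 0 0 0 0
  0 0 0 0 0
Max pheromone 1 at (0,0)

Answer: (0,0)=1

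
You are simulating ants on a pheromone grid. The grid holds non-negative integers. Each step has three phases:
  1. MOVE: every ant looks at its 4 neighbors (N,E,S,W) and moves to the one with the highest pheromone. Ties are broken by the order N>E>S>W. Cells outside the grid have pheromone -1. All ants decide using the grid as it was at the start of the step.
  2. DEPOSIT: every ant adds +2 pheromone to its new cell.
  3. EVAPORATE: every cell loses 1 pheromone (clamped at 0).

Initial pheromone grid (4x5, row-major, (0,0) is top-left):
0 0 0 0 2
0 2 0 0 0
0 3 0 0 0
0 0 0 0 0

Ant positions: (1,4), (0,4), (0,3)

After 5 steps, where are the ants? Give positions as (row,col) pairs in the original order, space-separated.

Step 1: ant0:(1,4)->N->(0,4) | ant1:(0,4)->S->(1,4) | ant2:(0,3)->E->(0,4)
  grid max=5 at (0,4)
Step 2: ant0:(0,4)->S->(1,4) | ant1:(1,4)->N->(0,4) | ant2:(0,4)->S->(1,4)
  grid max=6 at (0,4)
Step 3: ant0:(1,4)->N->(0,4) | ant1:(0,4)->S->(1,4) | ant2:(1,4)->N->(0,4)
  grid max=9 at (0,4)
Step 4: ant0:(0,4)->S->(1,4) | ant1:(1,4)->N->(0,4) | ant2:(0,4)->S->(1,4)
  grid max=10 at (0,4)
Step 5: ant0:(1,4)->N->(0,4) | ant1:(0,4)->S->(1,4) | ant2:(1,4)->N->(0,4)
  grid max=13 at (0,4)

(0,4) (1,4) (0,4)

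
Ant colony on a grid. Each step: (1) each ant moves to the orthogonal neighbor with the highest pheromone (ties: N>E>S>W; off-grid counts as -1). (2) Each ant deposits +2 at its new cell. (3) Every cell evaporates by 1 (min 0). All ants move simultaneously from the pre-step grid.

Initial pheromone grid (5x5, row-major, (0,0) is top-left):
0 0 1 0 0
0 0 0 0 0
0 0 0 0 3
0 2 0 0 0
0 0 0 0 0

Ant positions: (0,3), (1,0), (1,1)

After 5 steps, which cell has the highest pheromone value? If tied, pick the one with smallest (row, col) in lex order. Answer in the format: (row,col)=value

Step 1: ant0:(0,3)->W->(0,2) | ant1:(1,0)->N->(0,0) | ant2:(1,1)->N->(0,1)
  grid max=2 at (0,2)
Step 2: ant0:(0,2)->W->(0,1) | ant1:(0,0)->E->(0,1) | ant2:(0,1)->E->(0,2)
  grid max=4 at (0,1)
Step 3: ant0:(0,1)->E->(0,2) | ant1:(0,1)->E->(0,2) | ant2:(0,2)->W->(0,1)
  grid max=6 at (0,2)
Step 4: ant0:(0,2)->W->(0,1) | ant1:(0,2)->W->(0,1) | ant2:(0,1)->E->(0,2)
  grid max=8 at (0,1)
Step 5: ant0:(0,1)->E->(0,2) | ant1:(0,1)->E->(0,2) | ant2:(0,2)->W->(0,1)
  grid max=10 at (0,2)
Final grid:
  0 9 10 0 0
  0 0 0 0 0
  0 0 0 0 0
  0 0 0 0 0
  0 0 0 0 0
Max pheromone 10 at (0,2)

Answer: (0,2)=10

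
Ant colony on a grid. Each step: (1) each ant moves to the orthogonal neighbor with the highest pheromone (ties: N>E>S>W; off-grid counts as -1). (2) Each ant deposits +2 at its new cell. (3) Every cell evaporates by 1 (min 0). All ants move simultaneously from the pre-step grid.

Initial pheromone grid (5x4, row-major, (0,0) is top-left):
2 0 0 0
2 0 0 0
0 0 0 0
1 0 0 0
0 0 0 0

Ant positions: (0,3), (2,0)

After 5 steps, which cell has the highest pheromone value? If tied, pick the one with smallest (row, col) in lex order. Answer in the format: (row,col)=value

Step 1: ant0:(0,3)->S->(1,3) | ant1:(2,0)->N->(1,0)
  grid max=3 at (1,0)
Step 2: ant0:(1,3)->N->(0,3) | ant1:(1,0)->N->(0,0)
  grid max=2 at (0,0)
Step 3: ant0:(0,3)->S->(1,3) | ant1:(0,0)->S->(1,0)
  grid max=3 at (1,0)
Step 4: ant0:(1,3)->N->(0,3) | ant1:(1,0)->N->(0,0)
  grid max=2 at (0,0)
Step 5: ant0:(0,3)->S->(1,3) | ant1:(0,0)->S->(1,0)
  grid max=3 at (1,0)
Final grid:
  1 0 0 0
  3 0 0 1
  0 0 0 0
  0 0 0 0
  0 0 0 0
Max pheromone 3 at (1,0)

Answer: (1,0)=3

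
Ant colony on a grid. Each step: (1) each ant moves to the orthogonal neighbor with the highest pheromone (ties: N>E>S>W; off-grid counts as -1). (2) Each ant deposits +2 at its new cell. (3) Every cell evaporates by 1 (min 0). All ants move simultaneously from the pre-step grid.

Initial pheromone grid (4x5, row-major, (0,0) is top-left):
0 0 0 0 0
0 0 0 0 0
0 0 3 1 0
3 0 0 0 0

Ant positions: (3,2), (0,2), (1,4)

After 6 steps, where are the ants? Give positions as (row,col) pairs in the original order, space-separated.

Step 1: ant0:(3,2)->N->(2,2) | ant1:(0,2)->E->(0,3) | ant2:(1,4)->N->(0,4)
  grid max=4 at (2,2)
Step 2: ant0:(2,2)->N->(1,2) | ant1:(0,3)->E->(0,4) | ant2:(0,4)->W->(0,3)
  grid max=3 at (2,2)
Step 3: ant0:(1,2)->S->(2,2) | ant1:(0,4)->W->(0,3) | ant2:(0,3)->E->(0,4)
  grid max=4 at (2,2)
Step 4: ant0:(2,2)->N->(1,2) | ant1:(0,3)->E->(0,4) | ant2:(0,4)->W->(0,3)
  grid max=4 at (0,3)
Step 5: ant0:(1,2)->S->(2,2) | ant1:(0,4)->W->(0,3) | ant2:(0,3)->E->(0,4)
  grid max=5 at (0,3)
Step 6: ant0:(2,2)->N->(1,2) | ant1:(0,3)->E->(0,4) | ant2:(0,4)->W->(0,3)
  grid max=6 at (0,3)

(1,2) (0,4) (0,3)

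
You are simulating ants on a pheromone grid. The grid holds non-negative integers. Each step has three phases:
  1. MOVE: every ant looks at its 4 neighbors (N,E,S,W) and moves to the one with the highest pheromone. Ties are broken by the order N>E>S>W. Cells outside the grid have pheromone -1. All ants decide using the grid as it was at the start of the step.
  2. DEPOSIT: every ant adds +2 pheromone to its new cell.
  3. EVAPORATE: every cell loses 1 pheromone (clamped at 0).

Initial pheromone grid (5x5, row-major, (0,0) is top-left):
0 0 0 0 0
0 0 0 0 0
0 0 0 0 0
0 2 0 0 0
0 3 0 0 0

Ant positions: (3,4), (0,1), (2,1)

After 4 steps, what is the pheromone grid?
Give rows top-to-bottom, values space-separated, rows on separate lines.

After step 1: ants at (2,4),(0,2),(3,1)
  0 0 1 0 0
  0 0 0 0 0
  0 0 0 0 1
  0 3 0 0 0
  0 2 0 0 0
After step 2: ants at (1,4),(0,3),(4,1)
  0 0 0 1 0
  0 0 0 0 1
  0 0 0 0 0
  0 2 0 0 0
  0 3 0 0 0
After step 3: ants at (0,4),(0,4),(3,1)
  0 0 0 0 3
  0 0 0 0 0
  0 0 0 0 0
  0 3 0 0 0
  0 2 0 0 0
After step 4: ants at (1,4),(1,4),(4,1)
  0 0 0 0 2
  0 0 0 0 3
  0 0 0 0 0
  0 2 0 0 0
  0 3 0 0 0

0 0 0 0 2
0 0 0 0 3
0 0 0 0 0
0 2 0 0 0
0 3 0 0 0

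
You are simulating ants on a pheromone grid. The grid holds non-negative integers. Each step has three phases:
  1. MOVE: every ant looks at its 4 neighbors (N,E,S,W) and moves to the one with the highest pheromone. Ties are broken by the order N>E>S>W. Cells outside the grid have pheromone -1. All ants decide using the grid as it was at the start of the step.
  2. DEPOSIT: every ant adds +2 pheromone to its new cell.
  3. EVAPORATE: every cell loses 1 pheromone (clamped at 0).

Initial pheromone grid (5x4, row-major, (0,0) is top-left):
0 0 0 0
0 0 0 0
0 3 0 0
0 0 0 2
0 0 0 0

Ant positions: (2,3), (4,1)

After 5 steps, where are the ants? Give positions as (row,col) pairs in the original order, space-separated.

Step 1: ant0:(2,3)->S->(3,3) | ant1:(4,1)->N->(3,1)
  grid max=3 at (3,3)
Step 2: ant0:(3,3)->N->(2,3) | ant1:(3,1)->N->(2,1)
  grid max=3 at (2,1)
Step 3: ant0:(2,3)->S->(3,3) | ant1:(2,1)->N->(1,1)
  grid max=3 at (3,3)
Step 4: ant0:(3,3)->N->(2,3) | ant1:(1,1)->S->(2,1)
  grid max=3 at (2,1)
Step 5: ant0:(2,3)->S->(3,3) | ant1:(2,1)->N->(1,1)
  grid max=3 at (3,3)

(3,3) (1,1)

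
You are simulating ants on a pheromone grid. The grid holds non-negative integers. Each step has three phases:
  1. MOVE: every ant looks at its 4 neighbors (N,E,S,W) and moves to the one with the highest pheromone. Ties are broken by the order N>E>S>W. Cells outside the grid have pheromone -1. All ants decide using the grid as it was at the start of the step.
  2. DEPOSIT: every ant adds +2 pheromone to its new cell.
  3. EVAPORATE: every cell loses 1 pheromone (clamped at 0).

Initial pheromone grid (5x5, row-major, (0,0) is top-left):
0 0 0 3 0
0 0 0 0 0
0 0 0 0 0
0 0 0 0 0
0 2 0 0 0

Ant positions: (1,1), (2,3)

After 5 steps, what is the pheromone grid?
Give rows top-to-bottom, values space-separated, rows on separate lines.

After step 1: ants at (0,1),(1,3)
  0 1 0 2 0
  0 0 0 1 0
  0 0 0 0 0
  0 0 0 0 0
  0 1 0 0 0
After step 2: ants at (0,2),(0,3)
  0 0 1 3 0
  0 0 0 0 0
  0 0 0 0 0
  0 0 0 0 0
  0 0 0 0 0
After step 3: ants at (0,3),(0,2)
  0 0 2 4 0
  0 0 0 0 0
  0 0 0 0 0
  0 0 0 0 0
  0 0 0 0 0
After step 4: ants at (0,2),(0,3)
  0 0 3 5 0
  0 0 0 0 0
  0 0 0 0 0
  0 0 0 0 0
  0 0 0 0 0
After step 5: ants at (0,3),(0,2)
  0 0 4 6 0
  0 0 0 0 0
  0 0 0 0 0
  0 0 0 0 0
  0 0 0 0 0

0 0 4 6 0
0 0 0 0 0
0 0 0 0 0
0 0 0 0 0
0 0 0 0 0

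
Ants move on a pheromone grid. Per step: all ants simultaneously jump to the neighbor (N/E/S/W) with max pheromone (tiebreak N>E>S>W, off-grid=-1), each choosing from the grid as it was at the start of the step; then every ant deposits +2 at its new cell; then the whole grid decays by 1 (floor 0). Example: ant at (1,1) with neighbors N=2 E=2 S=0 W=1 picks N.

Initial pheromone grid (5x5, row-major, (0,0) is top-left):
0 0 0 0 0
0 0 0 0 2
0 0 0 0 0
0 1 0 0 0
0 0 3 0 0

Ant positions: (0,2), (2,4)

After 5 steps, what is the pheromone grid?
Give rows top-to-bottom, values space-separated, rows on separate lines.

After step 1: ants at (0,3),(1,4)
  0 0 0 1 0
  0 0 0 0 3
  0 0 0 0 0
  0 0 0 0 0
  0 0 2 0 0
After step 2: ants at (0,4),(0,4)
  0 0 0 0 3
  0 0 0 0 2
  0 0 0 0 0
  0 0 0 0 0
  0 0 1 0 0
After step 3: ants at (1,4),(1,4)
  0 0 0 0 2
  0 0 0 0 5
  0 0 0 0 0
  0 0 0 0 0
  0 0 0 0 0
After step 4: ants at (0,4),(0,4)
  0 0 0 0 5
  0 0 0 0 4
  0 0 0 0 0
  0 0 0 0 0
  0 0 0 0 0
After step 5: ants at (1,4),(1,4)
  0 0 0 0 4
  0 0 0 0 7
  0 0 0 0 0
  0 0 0 0 0
  0 0 0 0 0

0 0 0 0 4
0 0 0 0 7
0 0 0 0 0
0 0 0 0 0
0 0 0 0 0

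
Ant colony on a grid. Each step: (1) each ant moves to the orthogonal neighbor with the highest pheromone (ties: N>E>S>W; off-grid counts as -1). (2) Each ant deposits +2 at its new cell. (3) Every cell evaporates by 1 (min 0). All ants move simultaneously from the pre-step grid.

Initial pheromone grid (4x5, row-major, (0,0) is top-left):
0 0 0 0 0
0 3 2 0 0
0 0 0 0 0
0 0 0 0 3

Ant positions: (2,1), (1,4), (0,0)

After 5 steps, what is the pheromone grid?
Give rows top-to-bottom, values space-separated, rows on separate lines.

After step 1: ants at (1,1),(0,4),(0,1)
  0 1 0 0 1
  0 4 1 0 0
  0 0 0 0 0
  0 0 0 0 2
After step 2: ants at (0,1),(1,4),(1,1)
  0 2 0 0 0
  0 5 0 0 1
  0 0 0 0 0
  0 0 0 0 1
After step 3: ants at (1,1),(0,4),(0,1)
  0 3 0 0 1
  0 6 0 0 0
  0 0 0 0 0
  0 0 0 0 0
After step 4: ants at (0,1),(1,4),(1,1)
  0 4 0 0 0
  0 7 0 0 1
  0 0 0 0 0
  0 0 0 0 0
After step 5: ants at (1,1),(0,4),(0,1)
  0 5 0 0 1
  0 8 0 0 0
  0 0 0 0 0
  0 0 0 0 0

0 5 0 0 1
0 8 0 0 0
0 0 0 0 0
0 0 0 0 0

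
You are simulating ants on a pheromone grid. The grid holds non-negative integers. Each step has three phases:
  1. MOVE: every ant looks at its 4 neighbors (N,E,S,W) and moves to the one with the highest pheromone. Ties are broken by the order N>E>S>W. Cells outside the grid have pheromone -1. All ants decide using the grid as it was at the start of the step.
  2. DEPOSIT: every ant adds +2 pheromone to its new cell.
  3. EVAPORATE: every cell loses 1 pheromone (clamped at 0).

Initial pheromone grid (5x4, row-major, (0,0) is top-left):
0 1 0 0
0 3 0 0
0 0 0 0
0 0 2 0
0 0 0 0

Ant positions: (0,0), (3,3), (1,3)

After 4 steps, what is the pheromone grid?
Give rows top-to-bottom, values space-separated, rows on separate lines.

After step 1: ants at (0,1),(3,2),(0,3)
  0 2 0 1
  0 2 0 0
  0 0 0 0
  0 0 3 0
  0 0 0 0
After step 2: ants at (1,1),(2,2),(1,3)
  0 1 0 0
  0 3 0 1
  0 0 1 0
  0 0 2 0
  0 0 0 0
After step 3: ants at (0,1),(3,2),(0,3)
  0 2 0 1
  0 2 0 0
  0 0 0 0
  0 0 3 0
  0 0 0 0
After step 4: ants at (1,1),(2,2),(1,3)
  0 1 0 0
  0 3 0 1
  0 0 1 0
  0 0 2 0
  0 0 0 0

0 1 0 0
0 3 0 1
0 0 1 0
0 0 2 0
0 0 0 0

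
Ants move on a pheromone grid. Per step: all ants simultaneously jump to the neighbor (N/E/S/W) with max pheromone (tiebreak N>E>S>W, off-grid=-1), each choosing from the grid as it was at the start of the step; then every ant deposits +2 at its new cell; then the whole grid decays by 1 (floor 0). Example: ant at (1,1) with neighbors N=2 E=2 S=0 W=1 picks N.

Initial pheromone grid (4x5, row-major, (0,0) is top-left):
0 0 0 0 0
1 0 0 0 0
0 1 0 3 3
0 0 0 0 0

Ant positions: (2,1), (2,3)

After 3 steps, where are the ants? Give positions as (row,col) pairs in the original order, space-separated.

Step 1: ant0:(2,1)->N->(1,1) | ant1:(2,3)->E->(2,4)
  grid max=4 at (2,4)
Step 2: ant0:(1,1)->N->(0,1) | ant1:(2,4)->W->(2,3)
  grid max=3 at (2,3)
Step 3: ant0:(0,1)->E->(0,2) | ant1:(2,3)->E->(2,4)
  grid max=4 at (2,4)

(0,2) (2,4)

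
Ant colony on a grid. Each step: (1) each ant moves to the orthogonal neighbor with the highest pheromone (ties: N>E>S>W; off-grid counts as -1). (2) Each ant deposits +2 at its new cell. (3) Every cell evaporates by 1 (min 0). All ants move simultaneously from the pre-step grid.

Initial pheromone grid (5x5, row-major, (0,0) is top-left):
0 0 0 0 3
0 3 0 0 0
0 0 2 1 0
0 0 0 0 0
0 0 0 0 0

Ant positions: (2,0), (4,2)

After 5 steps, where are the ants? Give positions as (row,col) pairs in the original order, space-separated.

Step 1: ant0:(2,0)->N->(1,0) | ant1:(4,2)->N->(3,2)
  grid max=2 at (0,4)
Step 2: ant0:(1,0)->E->(1,1) | ant1:(3,2)->N->(2,2)
  grid max=3 at (1,1)
Step 3: ant0:(1,1)->N->(0,1) | ant1:(2,2)->N->(1,2)
  grid max=2 at (1,1)
Step 4: ant0:(0,1)->S->(1,1) | ant1:(1,2)->W->(1,1)
  grid max=5 at (1,1)
Step 5: ant0:(1,1)->N->(0,1) | ant1:(1,1)->N->(0,1)
  grid max=4 at (1,1)

(0,1) (0,1)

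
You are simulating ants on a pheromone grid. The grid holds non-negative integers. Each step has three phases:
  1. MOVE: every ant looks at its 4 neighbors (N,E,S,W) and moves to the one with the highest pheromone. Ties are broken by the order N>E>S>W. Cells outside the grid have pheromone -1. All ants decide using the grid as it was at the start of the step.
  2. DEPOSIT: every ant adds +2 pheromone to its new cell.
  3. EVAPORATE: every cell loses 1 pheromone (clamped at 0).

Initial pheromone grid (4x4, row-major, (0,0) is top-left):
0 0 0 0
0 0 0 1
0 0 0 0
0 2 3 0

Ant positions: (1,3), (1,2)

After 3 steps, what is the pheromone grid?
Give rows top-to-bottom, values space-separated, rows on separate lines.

After step 1: ants at (0,3),(1,3)
  0 0 0 1
  0 0 0 2
  0 0 0 0
  0 1 2 0
After step 2: ants at (1,3),(0,3)
  0 0 0 2
  0 0 0 3
  0 0 0 0
  0 0 1 0
After step 3: ants at (0,3),(1,3)
  0 0 0 3
  0 0 0 4
  0 0 0 0
  0 0 0 0

0 0 0 3
0 0 0 4
0 0 0 0
0 0 0 0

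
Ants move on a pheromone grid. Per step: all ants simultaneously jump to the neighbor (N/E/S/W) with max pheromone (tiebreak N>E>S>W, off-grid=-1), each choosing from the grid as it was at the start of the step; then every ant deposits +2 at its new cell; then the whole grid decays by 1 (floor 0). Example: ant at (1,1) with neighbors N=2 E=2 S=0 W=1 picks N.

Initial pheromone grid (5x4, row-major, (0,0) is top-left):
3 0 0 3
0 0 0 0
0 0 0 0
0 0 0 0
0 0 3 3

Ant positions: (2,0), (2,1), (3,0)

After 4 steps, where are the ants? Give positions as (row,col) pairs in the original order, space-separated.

Step 1: ant0:(2,0)->N->(1,0) | ant1:(2,1)->N->(1,1) | ant2:(3,0)->N->(2,0)
  grid max=2 at (0,0)
Step 2: ant0:(1,0)->N->(0,0) | ant1:(1,1)->W->(1,0) | ant2:(2,0)->N->(1,0)
  grid max=4 at (1,0)
Step 3: ant0:(0,0)->S->(1,0) | ant1:(1,0)->N->(0,0) | ant2:(1,0)->N->(0,0)
  grid max=6 at (0,0)
Step 4: ant0:(1,0)->N->(0,0) | ant1:(0,0)->S->(1,0) | ant2:(0,0)->S->(1,0)
  grid max=8 at (1,0)

(0,0) (1,0) (1,0)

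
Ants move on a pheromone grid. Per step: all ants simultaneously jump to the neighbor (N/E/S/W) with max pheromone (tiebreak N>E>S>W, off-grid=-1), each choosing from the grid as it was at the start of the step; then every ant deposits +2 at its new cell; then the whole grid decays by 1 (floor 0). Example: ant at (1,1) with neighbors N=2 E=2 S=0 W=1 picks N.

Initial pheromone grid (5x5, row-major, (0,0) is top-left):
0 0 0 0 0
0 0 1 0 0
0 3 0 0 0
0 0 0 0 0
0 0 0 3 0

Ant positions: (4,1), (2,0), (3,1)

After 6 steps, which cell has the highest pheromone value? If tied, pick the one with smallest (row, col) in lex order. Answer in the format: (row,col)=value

Step 1: ant0:(4,1)->N->(3,1) | ant1:(2,0)->E->(2,1) | ant2:(3,1)->N->(2,1)
  grid max=6 at (2,1)
Step 2: ant0:(3,1)->N->(2,1) | ant1:(2,1)->S->(3,1) | ant2:(2,1)->S->(3,1)
  grid max=7 at (2,1)
Step 3: ant0:(2,1)->S->(3,1) | ant1:(3,1)->N->(2,1) | ant2:(3,1)->N->(2,1)
  grid max=10 at (2,1)
Step 4: ant0:(3,1)->N->(2,1) | ant1:(2,1)->S->(3,1) | ant2:(2,1)->S->(3,1)
  grid max=11 at (2,1)
Step 5: ant0:(2,1)->S->(3,1) | ant1:(3,1)->N->(2,1) | ant2:(3,1)->N->(2,1)
  grid max=14 at (2,1)
Step 6: ant0:(3,1)->N->(2,1) | ant1:(2,1)->S->(3,1) | ant2:(2,1)->S->(3,1)
  grid max=15 at (2,1)
Final grid:
  0 0 0 0 0
  0 0 0 0 0
  0 15 0 0 0
  0 12 0 0 0
  0 0 0 0 0
Max pheromone 15 at (2,1)

Answer: (2,1)=15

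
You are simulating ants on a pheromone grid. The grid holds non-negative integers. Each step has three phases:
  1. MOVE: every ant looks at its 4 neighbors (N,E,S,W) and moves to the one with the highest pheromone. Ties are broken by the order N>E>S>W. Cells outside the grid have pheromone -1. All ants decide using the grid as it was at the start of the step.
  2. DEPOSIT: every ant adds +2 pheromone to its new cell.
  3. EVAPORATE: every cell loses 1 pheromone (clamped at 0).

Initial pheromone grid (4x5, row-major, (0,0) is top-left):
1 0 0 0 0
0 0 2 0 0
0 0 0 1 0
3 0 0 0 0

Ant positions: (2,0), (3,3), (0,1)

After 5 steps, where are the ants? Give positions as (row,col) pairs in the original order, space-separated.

Step 1: ant0:(2,0)->S->(3,0) | ant1:(3,3)->N->(2,3) | ant2:(0,1)->W->(0,0)
  grid max=4 at (3,0)
Step 2: ant0:(3,0)->N->(2,0) | ant1:(2,3)->N->(1,3) | ant2:(0,0)->E->(0,1)
  grid max=3 at (3,0)
Step 3: ant0:(2,0)->S->(3,0) | ant1:(1,3)->S->(2,3) | ant2:(0,1)->W->(0,0)
  grid max=4 at (3,0)
Step 4: ant0:(3,0)->N->(2,0) | ant1:(2,3)->N->(1,3) | ant2:(0,0)->E->(0,1)
  grid max=3 at (3,0)
Step 5: ant0:(2,0)->S->(3,0) | ant1:(1,3)->S->(2,3) | ant2:(0,1)->W->(0,0)
  grid max=4 at (3,0)

(3,0) (2,3) (0,0)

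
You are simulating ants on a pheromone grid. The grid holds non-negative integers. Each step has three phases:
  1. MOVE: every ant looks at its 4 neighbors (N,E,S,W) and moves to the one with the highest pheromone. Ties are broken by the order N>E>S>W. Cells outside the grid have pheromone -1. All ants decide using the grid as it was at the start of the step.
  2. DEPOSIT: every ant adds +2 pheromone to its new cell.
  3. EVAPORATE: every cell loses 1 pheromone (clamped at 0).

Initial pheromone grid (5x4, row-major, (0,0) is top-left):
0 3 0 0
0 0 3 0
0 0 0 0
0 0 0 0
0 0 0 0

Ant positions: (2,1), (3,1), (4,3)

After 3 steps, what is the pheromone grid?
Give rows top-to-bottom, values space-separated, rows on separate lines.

After step 1: ants at (1,1),(2,1),(3,3)
  0 2 0 0
  0 1 2 0
  0 1 0 0
  0 0 0 1
  0 0 0 0
After step 2: ants at (0,1),(1,1),(2,3)
  0 3 0 0
  0 2 1 0
  0 0 0 1
  0 0 0 0
  0 0 0 0
After step 3: ants at (1,1),(0,1),(1,3)
  0 4 0 0
  0 3 0 1
  0 0 0 0
  0 0 0 0
  0 0 0 0

0 4 0 0
0 3 0 1
0 0 0 0
0 0 0 0
0 0 0 0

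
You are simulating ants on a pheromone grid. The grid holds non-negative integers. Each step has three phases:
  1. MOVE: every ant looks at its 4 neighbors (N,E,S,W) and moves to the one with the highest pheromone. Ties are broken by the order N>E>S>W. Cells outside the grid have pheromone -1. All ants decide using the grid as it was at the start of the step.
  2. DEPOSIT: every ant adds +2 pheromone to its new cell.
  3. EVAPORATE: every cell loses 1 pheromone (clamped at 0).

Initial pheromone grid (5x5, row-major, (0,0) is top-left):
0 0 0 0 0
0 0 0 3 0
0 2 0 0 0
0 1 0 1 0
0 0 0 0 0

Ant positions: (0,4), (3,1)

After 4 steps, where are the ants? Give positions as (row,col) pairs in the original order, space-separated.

Step 1: ant0:(0,4)->S->(1,4) | ant1:(3,1)->N->(2,1)
  grid max=3 at (2,1)
Step 2: ant0:(1,4)->W->(1,3) | ant1:(2,1)->N->(1,1)
  grid max=3 at (1,3)
Step 3: ant0:(1,3)->N->(0,3) | ant1:(1,1)->S->(2,1)
  grid max=3 at (2,1)
Step 4: ant0:(0,3)->S->(1,3) | ant1:(2,1)->N->(1,1)
  grid max=3 at (1,3)

(1,3) (1,1)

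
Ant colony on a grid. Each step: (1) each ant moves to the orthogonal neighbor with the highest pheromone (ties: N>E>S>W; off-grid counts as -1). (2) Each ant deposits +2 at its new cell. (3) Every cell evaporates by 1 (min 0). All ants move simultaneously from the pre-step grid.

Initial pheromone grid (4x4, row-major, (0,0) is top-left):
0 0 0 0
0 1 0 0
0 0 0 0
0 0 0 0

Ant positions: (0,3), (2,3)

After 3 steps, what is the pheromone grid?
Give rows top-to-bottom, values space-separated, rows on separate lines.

After step 1: ants at (1,3),(1,3)
  0 0 0 0
  0 0 0 3
  0 0 0 0
  0 0 0 0
After step 2: ants at (0,3),(0,3)
  0 0 0 3
  0 0 0 2
  0 0 0 0
  0 0 0 0
After step 3: ants at (1,3),(1,3)
  0 0 0 2
  0 0 0 5
  0 0 0 0
  0 0 0 0

0 0 0 2
0 0 0 5
0 0 0 0
0 0 0 0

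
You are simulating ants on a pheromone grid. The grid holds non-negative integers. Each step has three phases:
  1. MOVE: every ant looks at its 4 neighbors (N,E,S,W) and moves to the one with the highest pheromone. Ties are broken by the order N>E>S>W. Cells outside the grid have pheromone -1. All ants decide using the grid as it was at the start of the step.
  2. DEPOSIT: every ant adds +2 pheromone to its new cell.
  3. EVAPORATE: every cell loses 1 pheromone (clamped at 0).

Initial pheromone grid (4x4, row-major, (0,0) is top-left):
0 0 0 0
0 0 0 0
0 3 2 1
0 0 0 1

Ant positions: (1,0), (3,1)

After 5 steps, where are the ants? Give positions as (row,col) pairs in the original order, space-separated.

Step 1: ant0:(1,0)->N->(0,0) | ant1:(3,1)->N->(2,1)
  grid max=4 at (2,1)
Step 2: ant0:(0,0)->E->(0,1) | ant1:(2,1)->E->(2,2)
  grid max=3 at (2,1)
Step 3: ant0:(0,1)->E->(0,2) | ant1:(2,2)->W->(2,1)
  grid max=4 at (2,1)
Step 4: ant0:(0,2)->E->(0,3) | ant1:(2,1)->E->(2,2)
  grid max=3 at (2,1)
Step 5: ant0:(0,3)->S->(1,3) | ant1:(2,2)->W->(2,1)
  grid max=4 at (2,1)

(1,3) (2,1)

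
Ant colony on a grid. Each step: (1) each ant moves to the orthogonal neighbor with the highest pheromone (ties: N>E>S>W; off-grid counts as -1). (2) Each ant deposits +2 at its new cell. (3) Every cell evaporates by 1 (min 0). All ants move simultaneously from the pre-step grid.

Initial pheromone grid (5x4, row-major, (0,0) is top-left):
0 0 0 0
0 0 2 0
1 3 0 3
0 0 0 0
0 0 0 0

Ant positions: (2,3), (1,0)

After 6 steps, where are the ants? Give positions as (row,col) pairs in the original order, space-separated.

Step 1: ant0:(2,3)->N->(1,3) | ant1:(1,0)->S->(2,0)
  grid max=2 at (2,0)
Step 2: ant0:(1,3)->S->(2,3) | ant1:(2,0)->E->(2,1)
  grid max=3 at (2,1)
Step 3: ant0:(2,3)->N->(1,3) | ant1:(2,1)->W->(2,0)
  grid max=2 at (2,0)
Step 4: ant0:(1,3)->S->(2,3) | ant1:(2,0)->E->(2,1)
  grid max=3 at (2,1)
Step 5: ant0:(2,3)->N->(1,3) | ant1:(2,1)->W->(2,0)
  grid max=2 at (2,0)
Step 6: ant0:(1,3)->S->(2,3) | ant1:(2,0)->E->(2,1)
  grid max=3 at (2,1)

(2,3) (2,1)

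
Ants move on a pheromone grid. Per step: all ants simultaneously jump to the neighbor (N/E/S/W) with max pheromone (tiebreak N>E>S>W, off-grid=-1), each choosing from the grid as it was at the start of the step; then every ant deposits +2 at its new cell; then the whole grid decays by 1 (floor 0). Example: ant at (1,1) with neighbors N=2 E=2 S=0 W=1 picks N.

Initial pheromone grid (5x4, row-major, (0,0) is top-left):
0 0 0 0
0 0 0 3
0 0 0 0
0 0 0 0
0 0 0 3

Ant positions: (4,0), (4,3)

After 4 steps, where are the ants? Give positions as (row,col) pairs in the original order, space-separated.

Step 1: ant0:(4,0)->N->(3,0) | ant1:(4,3)->N->(3,3)
  grid max=2 at (1,3)
Step 2: ant0:(3,0)->N->(2,0) | ant1:(3,3)->S->(4,3)
  grid max=3 at (4,3)
Step 3: ant0:(2,0)->N->(1,0) | ant1:(4,3)->N->(3,3)
  grid max=2 at (4,3)
Step 4: ant0:(1,0)->N->(0,0) | ant1:(3,3)->S->(4,3)
  grid max=3 at (4,3)

(0,0) (4,3)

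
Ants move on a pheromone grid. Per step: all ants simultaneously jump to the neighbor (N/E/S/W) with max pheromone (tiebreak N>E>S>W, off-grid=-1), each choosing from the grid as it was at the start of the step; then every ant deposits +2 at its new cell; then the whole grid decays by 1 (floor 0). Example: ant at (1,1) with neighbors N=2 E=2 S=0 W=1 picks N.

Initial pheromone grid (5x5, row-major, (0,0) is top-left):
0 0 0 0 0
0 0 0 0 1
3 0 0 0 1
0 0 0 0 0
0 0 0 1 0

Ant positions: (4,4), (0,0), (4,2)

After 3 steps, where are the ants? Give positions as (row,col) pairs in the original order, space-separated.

Step 1: ant0:(4,4)->W->(4,3) | ant1:(0,0)->E->(0,1) | ant2:(4,2)->E->(4,3)
  grid max=4 at (4,3)
Step 2: ant0:(4,3)->N->(3,3) | ant1:(0,1)->E->(0,2) | ant2:(4,3)->N->(3,3)
  grid max=3 at (3,3)
Step 3: ant0:(3,3)->S->(4,3) | ant1:(0,2)->E->(0,3) | ant2:(3,3)->S->(4,3)
  grid max=6 at (4,3)

(4,3) (0,3) (4,3)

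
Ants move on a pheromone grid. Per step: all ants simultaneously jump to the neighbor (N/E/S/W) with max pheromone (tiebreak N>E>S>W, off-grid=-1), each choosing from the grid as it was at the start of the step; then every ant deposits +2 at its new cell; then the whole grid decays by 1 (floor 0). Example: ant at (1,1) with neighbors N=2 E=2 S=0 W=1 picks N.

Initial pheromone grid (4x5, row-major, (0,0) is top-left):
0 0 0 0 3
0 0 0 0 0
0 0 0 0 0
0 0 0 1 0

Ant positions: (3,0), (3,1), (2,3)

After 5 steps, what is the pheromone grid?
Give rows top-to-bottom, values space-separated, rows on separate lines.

After step 1: ants at (2,0),(2,1),(3,3)
  0 0 0 0 2
  0 0 0 0 0
  1 1 0 0 0
  0 0 0 2 0
After step 2: ants at (2,1),(2,0),(2,3)
  0 0 0 0 1
  0 0 0 0 0
  2 2 0 1 0
  0 0 0 1 0
After step 3: ants at (2,0),(2,1),(3,3)
  0 0 0 0 0
  0 0 0 0 0
  3 3 0 0 0
  0 0 0 2 0
After step 4: ants at (2,1),(2,0),(2,3)
  0 0 0 0 0
  0 0 0 0 0
  4 4 0 1 0
  0 0 0 1 0
After step 5: ants at (2,0),(2,1),(3,3)
  0 0 0 0 0
  0 0 0 0 0
  5 5 0 0 0
  0 0 0 2 0

0 0 0 0 0
0 0 0 0 0
5 5 0 0 0
0 0 0 2 0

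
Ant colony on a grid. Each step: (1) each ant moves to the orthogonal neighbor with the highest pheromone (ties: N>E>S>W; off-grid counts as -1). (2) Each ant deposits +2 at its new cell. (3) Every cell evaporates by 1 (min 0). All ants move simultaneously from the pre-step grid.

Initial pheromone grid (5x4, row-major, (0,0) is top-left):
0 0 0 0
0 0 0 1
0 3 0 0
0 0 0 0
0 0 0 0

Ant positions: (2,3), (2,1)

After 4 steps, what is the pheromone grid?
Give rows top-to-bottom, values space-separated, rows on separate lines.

After step 1: ants at (1,3),(1,1)
  0 0 0 0
  0 1 0 2
  0 2 0 0
  0 0 0 0
  0 0 0 0
After step 2: ants at (0,3),(2,1)
  0 0 0 1
  0 0 0 1
  0 3 0 0
  0 0 0 0
  0 0 0 0
After step 3: ants at (1,3),(1,1)
  0 0 0 0
  0 1 0 2
  0 2 0 0
  0 0 0 0
  0 0 0 0
After step 4: ants at (0,3),(2,1)
  0 0 0 1
  0 0 0 1
  0 3 0 0
  0 0 0 0
  0 0 0 0

0 0 0 1
0 0 0 1
0 3 0 0
0 0 0 0
0 0 0 0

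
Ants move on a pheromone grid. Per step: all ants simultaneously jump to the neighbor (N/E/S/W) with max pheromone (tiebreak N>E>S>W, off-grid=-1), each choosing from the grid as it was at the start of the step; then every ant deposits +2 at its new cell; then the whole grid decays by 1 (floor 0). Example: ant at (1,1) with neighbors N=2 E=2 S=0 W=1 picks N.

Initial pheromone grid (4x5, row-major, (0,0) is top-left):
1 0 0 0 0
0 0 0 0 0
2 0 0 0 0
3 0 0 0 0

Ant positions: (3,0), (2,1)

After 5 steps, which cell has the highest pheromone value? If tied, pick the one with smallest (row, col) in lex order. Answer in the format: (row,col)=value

Step 1: ant0:(3,0)->N->(2,0) | ant1:(2,1)->W->(2,0)
  grid max=5 at (2,0)
Step 2: ant0:(2,0)->S->(3,0) | ant1:(2,0)->S->(3,0)
  grid max=5 at (3,0)
Step 3: ant0:(3,0)->N->(2,0) | ant1:(3,0)->N->(2,0)
  grid max=7 at (2,0)
Step 4: ant0:(2,0)->S->(3,0) | ant1:(2,0)->S->(3,0)
  grid max=7 at (3,0)
Step 5: ant0:(3,0)->N->(2,0) | ant1:(3,0)->N->(2,0)
  grid max=9 at (2,0)
Final grid:
  0 0 0 0 0
  0 0 0 0 0
  9 0 0 0 0
  6 0 0 0 0
Max pheromone 9 at (2,0)

Answer: (2,0)=9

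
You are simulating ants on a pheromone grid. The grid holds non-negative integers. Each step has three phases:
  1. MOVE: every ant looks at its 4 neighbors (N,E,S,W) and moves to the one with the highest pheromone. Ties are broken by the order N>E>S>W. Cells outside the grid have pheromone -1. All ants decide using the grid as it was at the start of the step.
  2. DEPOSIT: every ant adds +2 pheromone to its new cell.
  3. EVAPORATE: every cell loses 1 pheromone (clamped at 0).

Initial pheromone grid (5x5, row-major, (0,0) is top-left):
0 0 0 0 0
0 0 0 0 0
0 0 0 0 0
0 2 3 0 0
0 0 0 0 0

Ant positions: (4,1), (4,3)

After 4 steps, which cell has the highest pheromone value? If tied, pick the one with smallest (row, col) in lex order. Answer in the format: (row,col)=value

Answer: (3,2)=7

Derivation:
Step 1: ant0:(4,1)->N->(3,1) | ant1:(4,3)->N->(3,3)
  grid max=3 at (3,1)
Step 2: ant0:(3,1)->E->(3,2) | ant1:(3,3)->W->(3,2)
  grid max=5 at (3,2)
Step 3: ant0:(3,2)->W->(3,1) | ant1:(3,2)->W->(3,1)
  grid max=5 at (3,1)
Step 4: ant0:(3,1)->E->(3,2) | ant1:(3,1)->E->(3,2)
  grid max=7 at (3,2)
Final grid:
  0 0 0 0 0
  0 0 0 0 0
  0 0 0 0 0
  0 4 7 0 0
  0 0 0 0 0
Max pheromone 7 at (3,2)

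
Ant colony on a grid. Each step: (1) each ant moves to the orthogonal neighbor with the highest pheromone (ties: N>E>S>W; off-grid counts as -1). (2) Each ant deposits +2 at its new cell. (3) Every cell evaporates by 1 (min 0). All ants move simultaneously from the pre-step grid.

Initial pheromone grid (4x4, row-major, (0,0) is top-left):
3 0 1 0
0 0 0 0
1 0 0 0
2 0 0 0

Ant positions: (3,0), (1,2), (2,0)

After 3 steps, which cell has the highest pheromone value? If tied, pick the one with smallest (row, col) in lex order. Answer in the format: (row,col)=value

Step 1: ant0:(3,0)->N->(2,0) | ant1:(1,2)->N->(0,2) | ant2:(2,0)->S->(3,0)
  grid max=3 at (3,0)
Step 2: ant0:(2,0)->S->(3,0) | ant1:(0,2)->E->(0,3) | ant2:(3,0)->N->(2,0)
  grid max=4 at (3,0)
Step 3: ant0:(3,0)->N->(2,0) | ant1:(0,3)->W->(0,2) | ant2:(2,0)->S->(3,0)
  grid max=5 at (3,0)
Final grid:
  0 0 2 0
  0 0 0 0
  4 0 0 0
  5 0 0 0
Max pheromone 5 at (3,0)

Answer: (3,0)=5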